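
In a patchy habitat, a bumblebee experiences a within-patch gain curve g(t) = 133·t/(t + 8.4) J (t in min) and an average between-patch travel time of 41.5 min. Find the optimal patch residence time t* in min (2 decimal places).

Optimal t* satisfies g'(t*) = g(t*)/(T + t*).
g'(t) = 133·8.4/(t + 8.4)². Setting 133·8.4/(t+8.4)² = 133t/[(t+8.4)(41.5+t)] gives 8.4(41.5+t) = t(t+8.4), so t² = 8.4×41.5 = 348.6.
t* = √348.6 = 18.67 min.

18.67 min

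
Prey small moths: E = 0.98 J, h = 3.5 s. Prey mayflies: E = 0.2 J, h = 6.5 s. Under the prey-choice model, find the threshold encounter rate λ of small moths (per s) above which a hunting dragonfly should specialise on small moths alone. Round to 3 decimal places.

At the threshold, the rate on small moths alone equals the profitability of mayflies: λ·0.98/(1 + λ·3.5) = 0.2/6.5 = 0.03077.
Rearranging, λ(0.98 − 0.03077×3.5) = 0.03077, so λ = 0.03077/0.8723 = 0.03527 per s.

0.035 per s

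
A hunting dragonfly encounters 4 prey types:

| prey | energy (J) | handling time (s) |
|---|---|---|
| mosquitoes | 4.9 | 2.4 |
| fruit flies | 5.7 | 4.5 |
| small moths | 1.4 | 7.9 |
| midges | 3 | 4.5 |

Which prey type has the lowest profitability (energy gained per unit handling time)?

Profitability E/h (J/s): mosquitoes = 4.9/2.4 = 2.04, fruit flies = 5.7/4.5 = 1.27, small moths = 1.4/7.9 = 0.177, midges = 3/4.5 = 0.667.
Ranked: mosquitoes > fruit flies > midges > small moths.

small moths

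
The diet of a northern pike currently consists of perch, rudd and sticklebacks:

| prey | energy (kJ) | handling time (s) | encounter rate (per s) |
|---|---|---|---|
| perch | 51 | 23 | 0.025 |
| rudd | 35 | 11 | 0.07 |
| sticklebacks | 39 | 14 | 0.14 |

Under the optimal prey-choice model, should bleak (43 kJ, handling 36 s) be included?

Intake rate on the current diet: R = (0.025×51 + 0.07×35 + 0.14×39) / (1 + 0.025×23 + 0.07×11 + 0.14×14) = 9.185/4.305 = 2.134 kJ/s.
Profitability of bleak: 43/36 = 1.194 kJ/s.
1.194 < 2.134, so adding bleak would lower the average — exclude it.

No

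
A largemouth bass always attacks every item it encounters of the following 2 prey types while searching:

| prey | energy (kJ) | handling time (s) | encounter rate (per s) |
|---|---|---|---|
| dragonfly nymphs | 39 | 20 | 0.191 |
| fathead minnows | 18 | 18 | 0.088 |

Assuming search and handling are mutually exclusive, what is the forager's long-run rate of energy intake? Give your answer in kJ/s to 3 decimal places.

1.411 kJ/s

R = Σλ_iE_i / (1 + Σλ_ih_i)
Numerator: 0.191×39 + 0.088×18 = 9.033
Denominator: 1 + 0.191×20 + 0.088×18 = 6.404
R = 9.033/6.404 = 1.411 kJ/s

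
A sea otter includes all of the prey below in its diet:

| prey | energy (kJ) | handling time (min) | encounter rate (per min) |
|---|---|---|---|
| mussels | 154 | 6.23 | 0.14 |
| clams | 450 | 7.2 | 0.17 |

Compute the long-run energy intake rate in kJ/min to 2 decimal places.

31.67 kJ/min

R = Σλ_iE_i / (1 + Σλ_ih_i)
Numerator: 0.14×154 + 0.17×450 = 98.06
Denominator: 1 + 0.14×6.23 + 0.17×7.2 = 3.096
R = 98.06/3.096 = 31.67 kJ/min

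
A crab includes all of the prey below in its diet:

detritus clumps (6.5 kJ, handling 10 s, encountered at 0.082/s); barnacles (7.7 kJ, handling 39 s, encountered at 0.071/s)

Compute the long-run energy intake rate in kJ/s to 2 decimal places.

R = Σλ_iE_i / (1 + Σλ_ih_i)
Numerator: 0.082×6.5 + 0.071×7.7 = 1.08
Denominator: 1 + 0.082×10 + 0.071×39 = 4.589
R = 1.08/4.589 = 0.2353 kJ/s

0.24 kJ/s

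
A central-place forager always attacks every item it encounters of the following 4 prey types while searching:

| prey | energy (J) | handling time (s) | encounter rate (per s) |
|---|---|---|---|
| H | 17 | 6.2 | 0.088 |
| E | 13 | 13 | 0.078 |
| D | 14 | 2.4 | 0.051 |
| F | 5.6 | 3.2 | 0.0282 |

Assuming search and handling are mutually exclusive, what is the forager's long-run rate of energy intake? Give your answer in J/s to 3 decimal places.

1.220 J/s

Energy encountered per unit search time: 0.088×17 + 0.078×13 + 0.051×14 + 0.0282×5.6 = 3.382 J/s.
Handling time per unit search time: 0.088×6.2 + 0.078×13 + 0.051×2.4 + 0.0282×3.2 = 1.772.
Rate = 3.382/(1 + 1.772) = 1.22 J/s.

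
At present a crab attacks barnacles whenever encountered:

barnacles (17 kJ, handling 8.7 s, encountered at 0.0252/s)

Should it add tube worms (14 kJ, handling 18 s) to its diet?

Intake rate on the current diet: R = (0.0252×17) / (1 + 0.0252×8.7) = 0.4284/1.219 = 0.3514 kJ/s.
tube worms: E/h = 14/18 = 0.7778 kJ/s.
0.7778 > 0.3514, so adding tube worms raises the average — include it.

Yes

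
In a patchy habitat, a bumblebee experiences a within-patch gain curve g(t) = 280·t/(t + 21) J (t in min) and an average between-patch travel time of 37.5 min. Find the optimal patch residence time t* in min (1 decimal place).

28.1 min

Optimal t* satisfies g'(t*) = g(t*)/(T + t*).
g'(t) = 280·21/(t + 21)². Setting 280·21/(t+21)² = 280t/[(t+21)(37.5+t)] gives 21(37.5+t) = t(t+21), so t² = 21×37.5 = 787.5.
t* = √787.5 = 28.06 min.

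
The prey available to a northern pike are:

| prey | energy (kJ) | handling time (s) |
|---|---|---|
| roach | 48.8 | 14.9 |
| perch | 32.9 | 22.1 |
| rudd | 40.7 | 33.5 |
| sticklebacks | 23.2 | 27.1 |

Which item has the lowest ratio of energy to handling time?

In descending order of E/h:
roach: 48.8/14.9 = 3.28 kJ/s
perch: 32.9/22.1 = 1.49 kJ/s
rudd: 40.7/33.5 = 1.21 kJ/s
sticklebacks: 23.2/27.1 = 0.856 kJ/s

sticklebacks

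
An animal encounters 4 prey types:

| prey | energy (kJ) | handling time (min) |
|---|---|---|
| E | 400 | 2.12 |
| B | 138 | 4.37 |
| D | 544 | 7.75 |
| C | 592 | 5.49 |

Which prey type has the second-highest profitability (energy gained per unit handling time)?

C

Profitability E/h (kJ/min): E = 400/2.12 = 189, B = 138/4.37 = 31.6, D = 544/7.75 = 70.2, C = 592/5.49 = 108.
Ranked: E > C > D > B.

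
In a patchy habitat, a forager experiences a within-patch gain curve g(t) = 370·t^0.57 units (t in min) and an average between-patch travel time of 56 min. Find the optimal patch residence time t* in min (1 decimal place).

74.2 min

By the marginal value theorem, leave when the instantaneous gain rate g'(t) equals the habitat-wide average g(t)/(T + t).
g'(t) = 0.57·370·t^-0.43. Setting 0.57·370·t^-0.43 = 370·t^0.57/(56+t) gives 0.57(56+t) = t, so 0.43·t = 0.57×56.
t* = 0.57×56/0.43 = 74.23 min.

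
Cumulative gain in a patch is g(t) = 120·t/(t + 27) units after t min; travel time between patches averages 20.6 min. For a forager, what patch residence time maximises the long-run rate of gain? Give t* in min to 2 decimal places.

Optimal t* satisfies g'(t*) = g(t*)/(T + t*).
g'(t) = 120·27/(t + 27)². Setting 120·27/(t+27)² = 120t/[(t+27)(20.6+t)] gives 27(20.6+t) = t(t+27), so t² = 27×20.6 = 556.2.
t* = √556.2 = 23.58 min.

23.58 min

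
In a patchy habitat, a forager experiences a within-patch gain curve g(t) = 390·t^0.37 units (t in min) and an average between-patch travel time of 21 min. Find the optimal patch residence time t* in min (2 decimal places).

12.33 min

By the marginal value theorem, leave when the instantaneous gain rate g'(t) equals the habitat-wide average g(t)/(T + t).
g'(t) = 0.37·390·t^-0.63. Setting 0.37·390·t^-0.63 = 390·t^0.37/(21+t) gives 0.37(21+t) = t, so 0.63·t = 0.37×21.
t* = 0.37×21/0.63 = 12.33 min.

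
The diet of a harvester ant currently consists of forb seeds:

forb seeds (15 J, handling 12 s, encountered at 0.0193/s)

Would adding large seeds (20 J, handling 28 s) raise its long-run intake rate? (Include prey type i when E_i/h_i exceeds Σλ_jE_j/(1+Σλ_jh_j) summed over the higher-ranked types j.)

Yes

Current rate: (0.0193×15)/(1 + 0.0193×12) = 0.2351 J/s.
large seeds: E/h = 20/28 = 0.7143 J/s.
0.7143 > 0.2351, so adding large seeds raises the average — include it.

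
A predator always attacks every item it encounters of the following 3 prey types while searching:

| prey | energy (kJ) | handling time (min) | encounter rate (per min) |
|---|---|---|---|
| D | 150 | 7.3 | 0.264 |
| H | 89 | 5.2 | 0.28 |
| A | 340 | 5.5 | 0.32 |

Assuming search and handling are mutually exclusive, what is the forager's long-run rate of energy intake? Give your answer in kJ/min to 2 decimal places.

Energy encountered per unit search time: 0.264×150 + 0.28×89 + 0.32×340 = 173.3 kJ/min.
Handling time per unit search time: 0.264×7.3 + 0.28×5.2 + 0.32×5.5 = 5.143.
Rate = 173.3/(1 + 5.143) = 28.21 kJ/min.

28.21 kJ/min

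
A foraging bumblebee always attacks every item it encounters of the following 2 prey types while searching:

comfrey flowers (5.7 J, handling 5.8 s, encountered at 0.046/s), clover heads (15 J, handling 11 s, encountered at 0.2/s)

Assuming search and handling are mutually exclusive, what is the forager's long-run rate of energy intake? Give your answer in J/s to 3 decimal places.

Energy encountered per unit search time: 0.046×5.7 + 0.2×15 = 3.262 J/s.
Handling time per unit search time: 0.046×5.8 + 0.2×11 = 2.467.
Rate = 3.262/(1 + 2.467) = 0.941 J/s.

0.941 J/s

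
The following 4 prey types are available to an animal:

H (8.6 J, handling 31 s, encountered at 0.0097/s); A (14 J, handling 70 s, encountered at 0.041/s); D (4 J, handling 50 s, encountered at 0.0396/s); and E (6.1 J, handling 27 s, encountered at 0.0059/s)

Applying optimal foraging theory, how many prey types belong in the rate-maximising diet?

3

Rank by E/h (J/s): H 0.277, E 0.226, A 0.2, D 0.08. Include each in turn until the next type's E/h falls below the running intake rate.
Rate on top 1: 0.06413. E: 0.226 > 0.06413 → include.
Rate on top 2: 0.08179. A: 0.2 > 0.08179 → include.
Rate on top 3: 0.1601. D: 0.08 < 0.1601 → exclude; stop.
Optimal diet: H, E, A — 3 of 4 types.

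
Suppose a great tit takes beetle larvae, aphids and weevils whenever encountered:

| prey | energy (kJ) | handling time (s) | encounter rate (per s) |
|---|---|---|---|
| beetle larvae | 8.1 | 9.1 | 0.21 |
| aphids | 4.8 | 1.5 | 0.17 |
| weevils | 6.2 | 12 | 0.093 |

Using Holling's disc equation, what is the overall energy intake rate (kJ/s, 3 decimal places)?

0.722 kJ/s

R = Σλ_iE_i / (1 + Σλ_ih_i)
Numerator: 0.21×8.1 + 0.17×4.8 + 0.093×6.2 = 3.094
Denominator: 1 + 0.21×9.1 + 0.17×1.5 + 0.093×12 = 4.282
R = 3.094/4.282 = 0.7225 kJ/s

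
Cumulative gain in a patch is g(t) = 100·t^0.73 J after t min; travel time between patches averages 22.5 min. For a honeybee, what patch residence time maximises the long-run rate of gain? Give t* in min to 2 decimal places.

60.83 min

By the marginal value theorem, leave when the instantaneous gain rate g'(t) equals the habitat-wide average g(t)/(T + t).
g'(t) = 0.73·100·t^-0.27. Setting 0.73·100·t^-0.27 = 100·t^0.73/(22.5+t) gives 0.73(22.5+t) = t, so 0.27·t = 0.73×22.5.
t* = 0.73×22.5/0.27 = 60.83 min.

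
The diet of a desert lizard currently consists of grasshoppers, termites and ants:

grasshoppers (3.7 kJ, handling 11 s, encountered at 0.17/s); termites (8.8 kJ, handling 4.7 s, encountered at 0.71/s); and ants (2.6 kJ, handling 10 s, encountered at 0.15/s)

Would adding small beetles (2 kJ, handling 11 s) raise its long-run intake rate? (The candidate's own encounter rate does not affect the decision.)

On grasshoppers, termites and ants alone, R = ΣλE/(1+Σλh) = 7.267/7.707 = 0.9429 kJ/s.
Profitability of small beetles: 2/11 = 0.1818 kJ/s.
Since 0.1818 < R, time spent handling small beetles is better spent searching.

No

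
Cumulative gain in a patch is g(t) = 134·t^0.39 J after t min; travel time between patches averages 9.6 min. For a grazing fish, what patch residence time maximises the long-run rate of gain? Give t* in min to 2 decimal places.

6.14 min

Maximise g(t)/(T+t): set derivative to zero → g'(t)(T+t) = g(t).
g'(t) = 0.39·134·t^-0.61. Setting 0.39·134·t^-0.61 = 134·t^0.39/(9.6+t) gives 0.39(9.6+t) = t, so 0.61·t = 0.39×9.6.
t* = 0.39×9.6/0.61 = 6.138 min.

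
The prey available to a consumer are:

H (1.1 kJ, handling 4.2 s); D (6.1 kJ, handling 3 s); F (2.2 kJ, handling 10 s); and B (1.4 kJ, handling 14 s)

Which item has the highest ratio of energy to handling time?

Profitability E/h (kJ/s): H = 1.1/4.2 = 0.262, D = 6.1/3 = 2.03, F = 2.2/10 = 0.22, B = 1.4/14 = 0.1.
Ranked: D > H > F > B.

D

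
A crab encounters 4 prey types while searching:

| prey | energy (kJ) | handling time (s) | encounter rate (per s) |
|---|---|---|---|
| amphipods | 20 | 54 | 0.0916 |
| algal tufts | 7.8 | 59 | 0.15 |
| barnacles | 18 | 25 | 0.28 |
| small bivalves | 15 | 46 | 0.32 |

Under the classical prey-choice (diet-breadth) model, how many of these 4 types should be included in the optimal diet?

1

E/h in descending order: barnacles 0.72, amphipods 0.37, small bivalves 0.326, algal tufts 0.132 kJ/s. The optimal diet is the largest prefix of this list for which every included type satisfies E_i/h_i > R on the types above it.
Rate on top 1: 0.63. amphipods: 0.37 < 0.63 → exclude; stop.
Optimal diet: barnacles — 1 of 4 types.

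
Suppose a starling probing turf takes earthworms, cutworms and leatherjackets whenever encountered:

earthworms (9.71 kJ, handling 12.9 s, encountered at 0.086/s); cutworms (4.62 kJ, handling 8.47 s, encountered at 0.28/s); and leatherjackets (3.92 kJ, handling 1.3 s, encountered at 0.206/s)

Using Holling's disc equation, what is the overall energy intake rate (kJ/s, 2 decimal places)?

R = Σλ_iE_i / (1 + Σλ_ih_i)
Numerator: 0.086×9.71 + 0.28×4.62 + 0.206×3.92 = 2.936
Denominator: 1 + 0.086×12.9 + 0.28×8.47 + 0.206×1.3 = 4.749
R = 2.936/4.749 = 0.6183 kJ/s

0.62 kJ/s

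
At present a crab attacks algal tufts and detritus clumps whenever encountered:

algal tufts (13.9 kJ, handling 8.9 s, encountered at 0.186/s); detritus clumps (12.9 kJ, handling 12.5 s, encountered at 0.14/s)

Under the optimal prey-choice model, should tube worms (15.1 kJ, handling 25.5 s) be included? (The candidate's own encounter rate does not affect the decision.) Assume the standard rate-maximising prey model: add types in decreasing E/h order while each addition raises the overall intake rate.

Current rate: (0.186×13.9 + 0.14×12.9)/(1 + 0.186×8.9 + 0.14×12.5) = 0.9968 kJ/s.
tube worms: E/h = 15.1/25.5 = 0.5922 kJ/s.
0.5922 < 0.9968, so adding tube worms would lower the average — exclude it.

No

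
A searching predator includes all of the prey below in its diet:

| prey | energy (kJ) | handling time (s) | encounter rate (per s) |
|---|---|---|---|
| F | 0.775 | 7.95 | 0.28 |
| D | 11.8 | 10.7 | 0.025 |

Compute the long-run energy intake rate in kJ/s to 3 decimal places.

R = (0.28×0.775 + 0.025×11.8) / (1 + 0.28×7.95 + 0.025×10.7) = 0.512/3.494 = 0.1466 kJ/s.

0.147 kJ/s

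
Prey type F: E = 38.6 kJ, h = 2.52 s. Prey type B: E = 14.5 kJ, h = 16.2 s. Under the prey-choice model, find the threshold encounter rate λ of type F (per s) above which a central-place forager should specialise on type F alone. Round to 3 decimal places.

Drop type B once their profitability E₂/h₂ falls below the rate achievable on type F alone: E₂/h₂ = λE₁/(1 + λh₁).
Solve for λ: λE₁h₂ = E₂(1 + λh₁) → λ(E₁h₂ − E₂h₁) = E₂ → λ = E₂/(E₁h₂ − E₂h₁).
λ = 14.5/(38.6×16.2 − 14.5×2.52) = 14.5/588.8 = 0.02463 per s.

0.025 per s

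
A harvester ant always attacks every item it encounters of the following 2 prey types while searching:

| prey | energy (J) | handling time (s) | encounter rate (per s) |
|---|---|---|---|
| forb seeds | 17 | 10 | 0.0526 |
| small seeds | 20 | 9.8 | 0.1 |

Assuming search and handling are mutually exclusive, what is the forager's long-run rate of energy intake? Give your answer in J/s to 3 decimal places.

1.155 J/s

Energy encountered per unit search time: 0.0526×17 + 0.1×20 = 2.894 J/s.
Handling time per unit search time: 0.0526×10 + 0.1×9.8 = 1.506.
Rate = 2.894/(1 + 1.506) = 1.155 J/s.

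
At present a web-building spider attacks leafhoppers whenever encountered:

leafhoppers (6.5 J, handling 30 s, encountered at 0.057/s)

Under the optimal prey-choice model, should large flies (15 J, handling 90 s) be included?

Yes

On leafhoppers alone, R = ΣλE/(1+Σλh) = 0.3705/2.71 = 0.1367 J/s.
Profitability of large flies: 15/90 = 0.1667 J/s.
0.1667 > 0.1367, so adding large flies raises the average — include it.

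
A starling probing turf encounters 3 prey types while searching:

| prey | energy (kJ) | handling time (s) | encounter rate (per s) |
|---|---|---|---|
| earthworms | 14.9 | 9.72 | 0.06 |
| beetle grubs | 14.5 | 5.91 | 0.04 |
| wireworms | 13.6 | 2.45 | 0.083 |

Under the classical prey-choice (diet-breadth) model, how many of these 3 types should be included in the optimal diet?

Profitabilities (E/h, kJ/s): wireworms 5.55, beetle grubs 2.45, earthworms 1.53. Add prey in this order while the next type's profitability exceeds the intake rate on those already taken.
Rate on top 1: 0.938. beetle grubs: 2.45 > 0.938 → include.
Rate on top 2: 1.187. earthworms: 1.53 > 1.187 → include.
Optimal diet: wireworms, beetle grubs, earthworms — 3 of 3 types.

3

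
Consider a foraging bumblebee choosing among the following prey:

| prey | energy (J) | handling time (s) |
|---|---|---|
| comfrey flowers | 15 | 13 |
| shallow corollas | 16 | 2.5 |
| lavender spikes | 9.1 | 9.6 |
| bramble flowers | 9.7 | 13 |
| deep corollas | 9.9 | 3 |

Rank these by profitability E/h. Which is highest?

shallow corollas

Profitability E/h (J/s): comfrey flowers = 15/13 = 1.15, shallow corollas = 16/2.5 = 6.4, lavender spikes = 9.1/9.6 = 0.948, bramble flowers = 9.7/13 = 0.746, deep corollas = 9.9/3 = 3.3.
Ranked: shallow corollas > deep corollas > comfrey flowers > lavender spikes > bramble flowers.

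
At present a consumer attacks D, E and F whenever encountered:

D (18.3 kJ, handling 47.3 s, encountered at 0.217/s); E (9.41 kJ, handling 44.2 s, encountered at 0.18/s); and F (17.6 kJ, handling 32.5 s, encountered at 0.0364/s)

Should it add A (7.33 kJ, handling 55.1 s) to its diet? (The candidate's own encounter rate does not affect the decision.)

No

Intake rate on the current diet: R = (0.217×18.3 + 0.18×9.41 + 0.0364×17.6) / (1 + 0.217×47.3 + 0.18×44.2 + 0.0364×32.5) = 6.306/20.4 = 0.309 kJ/s.
A: E/h = 7.33/55.1 = 0.133 kJ/s.
0.133 < 0.309, so adding A would lower the average — exclude it.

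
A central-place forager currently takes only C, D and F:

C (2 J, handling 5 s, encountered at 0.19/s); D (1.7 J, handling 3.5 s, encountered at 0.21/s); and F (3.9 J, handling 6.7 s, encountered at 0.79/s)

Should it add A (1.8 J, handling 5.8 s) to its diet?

No

Current rate: (0.19×2 + 0.21×1.7 + 0.79×3.9)/(1 + 0.19×5 + 0.21×3.5 + 0.79×6.7) = 0.4786 J/s.
A: E/h = 1.8/5.8 = 0.3103 J/s.
Since 0.3103 < R, time spent handling A is better spent searching.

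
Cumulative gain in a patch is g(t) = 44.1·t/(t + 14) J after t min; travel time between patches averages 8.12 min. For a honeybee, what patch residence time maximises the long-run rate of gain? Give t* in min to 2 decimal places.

10.66 min

Optimal t* satisfies g'(t*) = g(t*)/(T + t*).
g'(t) = 44.1·14/(t + 14)². Setting 44.1·14/(t+14)² = 44.1t/[(t+14)(8.12+t)] gives 14(8.12+t) = t(t+14), so t² = 14×8.12 = 113.7.
t* = √113.7 = 10.66 min.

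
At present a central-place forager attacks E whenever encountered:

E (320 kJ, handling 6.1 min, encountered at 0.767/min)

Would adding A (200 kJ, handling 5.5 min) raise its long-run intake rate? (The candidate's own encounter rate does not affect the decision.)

No

Intake rate on the current diet: R = (0.767×320) / (1 + 0.767×6.1) = 245.4/5.679 = 43.22 kJ/min.
A: E/h = 200/5.5 = 36.36 kJ/min.
Since 36.36 < R, time spent handling A is better spent searching.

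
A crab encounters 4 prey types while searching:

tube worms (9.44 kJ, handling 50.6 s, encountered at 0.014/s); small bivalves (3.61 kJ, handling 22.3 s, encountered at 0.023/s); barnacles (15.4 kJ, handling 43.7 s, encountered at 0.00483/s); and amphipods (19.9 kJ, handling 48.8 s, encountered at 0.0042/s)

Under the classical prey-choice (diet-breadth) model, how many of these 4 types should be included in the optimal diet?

4

Rank by E/h (kJ/s): amphipods 0.408, barnacles 0.352, tube worms 0.187, small bivalves 0.162. Include each in turn until the next type's E/h falls below the running intake rate.
Rate on top 1: 0.06936. barnacles: 0.352 > 0.06936 → include.
Rate on top 2: 0.1116. tube worms: 0.187 > 0.1116 → include.
Rate on top 3: 0.1366. small bivalves: 0.162 > 0.1366 → include.
Optimal diet: amphipods, barnacles, tube worms, small bivalves — 4 of 4 types.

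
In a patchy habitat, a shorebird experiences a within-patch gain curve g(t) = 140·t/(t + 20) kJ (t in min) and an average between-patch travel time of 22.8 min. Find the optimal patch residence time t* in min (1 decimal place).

21.4 min

By the marginal value theorem, leave when the instantaneous gain rate g'(t) equals the habitat-wide average g(t)/(T + t).
g'(t) = 140·20/(t + 20)². Setting 140·20/(t+20)² = 140t/[(t+20)(22.8+t)] gives 20(22.8+t) = t(t+20), so t² = 20×22.8 = 456.
t* = √456 = 21.35 min.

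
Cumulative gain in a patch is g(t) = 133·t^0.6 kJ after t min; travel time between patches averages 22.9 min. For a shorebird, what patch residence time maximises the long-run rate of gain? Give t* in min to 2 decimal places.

By the marginal value theorem, leave when the instantaneous gain rate g'(t) equals the habitat-wide average g(t)/(T + t).
g'(t) = 0.6·133·t^-0.4. Setting 0.6·133·t^-0.4 = 133·t^0.6/(22.9+t) gives 0.6(22.9+t) = t, so 0.40·t = 0.6×22.9.
t* = 0.6×22.9/0.40 = 34.35 min.

34.35 min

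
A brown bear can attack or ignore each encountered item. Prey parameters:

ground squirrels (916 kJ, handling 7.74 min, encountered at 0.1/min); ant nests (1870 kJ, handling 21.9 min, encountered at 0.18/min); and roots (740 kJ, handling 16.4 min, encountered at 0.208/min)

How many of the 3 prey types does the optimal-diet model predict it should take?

2

Profitabilities (E/h, kJ/min): ground squirrels 118, ant nests 85.4, roots 45.1. Add prey in this order while the next type's profitability exceeds the intake rate on those already taken.
Rate on top 1: 51.63. ant nests: 85.4 > 51.63 → include.
Rate on top 2: 74.91. roots: 45.1 < 74.91 → exclude; stop.
Optimal diet: ground squirrels, ant nests — 2 of 3 types.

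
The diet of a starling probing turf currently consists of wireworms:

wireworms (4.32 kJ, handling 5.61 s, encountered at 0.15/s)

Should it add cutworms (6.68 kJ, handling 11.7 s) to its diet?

Yes

On wireworms alone, R = ΣλE/(1+Σλh) = 0.648/1.841 = 0.3519 kJ/s.
cutworms: E/h = 6.68/11.7 = 0.5709 kJ/s.
0.5709 > 0.3519, so adding cutworms raises the average — include it.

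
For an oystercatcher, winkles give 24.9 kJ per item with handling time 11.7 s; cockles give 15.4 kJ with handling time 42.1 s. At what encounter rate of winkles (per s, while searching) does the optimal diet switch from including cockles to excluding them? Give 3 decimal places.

0.018 per s

Drop cockles once their profitability E₂/h₂ falls below the rate achievable on winkles alone: E₂/h₂ = λE₁/(1 + λh₁).
Solve for λ: λE₁h₂ = E₂(1 + λh₁) → λ(E₁h₂ − E₂h₁) = E₂ → λ = E₂/(E₁h₂ − E₂h₁).
λ = 15.4/(24.9×42.1 − 15.4×11.7) = 15.4/868.1 = 0.01774 per s.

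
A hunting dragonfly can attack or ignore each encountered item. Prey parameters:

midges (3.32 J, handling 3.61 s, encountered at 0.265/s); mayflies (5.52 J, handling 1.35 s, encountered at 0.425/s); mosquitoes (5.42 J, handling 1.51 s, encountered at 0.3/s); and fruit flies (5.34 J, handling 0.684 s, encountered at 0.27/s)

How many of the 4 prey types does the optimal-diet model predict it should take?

3

Rank by E/h (J/s): fruit flies 7.81, mayflies 4.09, mosquitoes 3.59, midges 0.92. Include each in turn until the next type's E/h falls below the running intake rate.
Rate on top 1: 1.217. mayflies: 4.09 > 1.217 → include.
Rate on top 2: 2.154. mosquitoes: 3.59 > 2.154 → include.
Rate on top 3: 2.448. midges: 0.92 < 2.448 → exclude; stop.
Optimal diet: fruit flies, mayflies, mosquitoes — 3 of 4 types.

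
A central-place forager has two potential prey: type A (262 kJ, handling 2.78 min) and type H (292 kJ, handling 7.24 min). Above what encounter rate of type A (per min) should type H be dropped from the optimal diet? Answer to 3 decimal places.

0.269 per min

The zero-one rule: include type H iff E₂/h₂ > λE₁/(1+λh₁). Equality gives the switch point.
λE₁h₂ = E₂ + λE₂h₁ ⇒ λ = E₂/(E₁h₂ − E₂h₁) = 292/(1897 − 811.8) = 0.2691 per min.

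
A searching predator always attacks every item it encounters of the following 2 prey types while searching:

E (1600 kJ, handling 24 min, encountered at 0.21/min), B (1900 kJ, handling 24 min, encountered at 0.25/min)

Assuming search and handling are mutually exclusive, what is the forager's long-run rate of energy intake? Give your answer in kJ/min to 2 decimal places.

R = (0.21×1600 + 0.25×1900) / (1 + 0.21×24 + 0.25×24) = 811/12.04 = 67.36 kJ/min.

67.36 kJ/min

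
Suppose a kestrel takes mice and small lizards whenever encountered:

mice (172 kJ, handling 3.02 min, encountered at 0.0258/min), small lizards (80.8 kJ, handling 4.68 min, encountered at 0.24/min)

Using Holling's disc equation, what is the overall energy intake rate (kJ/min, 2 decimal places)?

Energy encountered per unit search time: 0.0258×172 + 0.24×80.8 = 23.83 kJ/min.
Handling time per unit search time: 0.0258×3.02 + 0.24×4.68 = 1.201.
Rate = 23.83/(1 + 1.201) = 10.83 kJ/min.

10.83 kJ/min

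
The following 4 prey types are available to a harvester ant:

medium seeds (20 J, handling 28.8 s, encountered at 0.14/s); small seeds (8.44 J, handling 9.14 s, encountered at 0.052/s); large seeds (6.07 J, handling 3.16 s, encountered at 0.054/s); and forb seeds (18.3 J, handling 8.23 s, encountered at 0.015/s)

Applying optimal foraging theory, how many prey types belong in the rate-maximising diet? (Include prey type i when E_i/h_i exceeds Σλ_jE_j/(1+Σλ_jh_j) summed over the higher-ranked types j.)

Rank by E/h (J/s): forb seeds 2.22, large seeds 1.92, small seeds 0.923, medium seeds 0.694. Include each in turn until the next type's E/h falls below the running intake rate.
Rate on top 1: 0.2443. large seeds: 1.92 > 0.2443 → include.
Rate on top 2: 0.4654. small seeds: 0.923 > 0.4654 → include.
Rate on top 3: 0.5884. medium seeds: 0.694 > 0.5884 → include.
Optimal diet: forb seeds, large seeds, small seeds, medium seeds — 4 of 4 types.

4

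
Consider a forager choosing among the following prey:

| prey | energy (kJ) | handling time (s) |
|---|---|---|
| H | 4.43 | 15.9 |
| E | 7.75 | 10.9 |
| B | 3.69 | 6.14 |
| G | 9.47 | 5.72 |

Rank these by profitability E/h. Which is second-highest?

In descending order of E/h:
G: 9.47/5.72 = 1.66 kJ/s
E: 7.75/10.9 = 0.711 kJ/s
B: 3.69/6.14 = 0.601 kJ/s
H: 4.43/15.9 = 0.279 kJ/s

E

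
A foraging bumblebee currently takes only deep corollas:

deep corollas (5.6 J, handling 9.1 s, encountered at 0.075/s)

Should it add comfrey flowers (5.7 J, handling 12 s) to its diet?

Yes

Current rate: (0.075×5.6)/(1 + 0.075×9.1) = 0.2496 J/s.
comfrey flowers: E/h = 5.7/12 = 0.475 J/s.
Since 0.475 > R, including comfrey flowers increases the long-run rate.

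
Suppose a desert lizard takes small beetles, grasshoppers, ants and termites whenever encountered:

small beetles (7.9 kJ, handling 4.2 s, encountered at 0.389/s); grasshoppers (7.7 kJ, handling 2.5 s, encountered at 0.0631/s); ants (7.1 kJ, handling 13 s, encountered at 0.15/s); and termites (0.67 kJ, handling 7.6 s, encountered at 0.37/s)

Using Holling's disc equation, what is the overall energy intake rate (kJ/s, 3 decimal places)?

0.645 kJ/s

R = Σλ_iE_i / (1 + Σλ_ih_i)
Numerator: 0.389×7.9 + 0.0631×7.7 + 0.15×7.1 + 0.37×0.67 = 4.872
Denominator: 1 + 0.389×4.2 + 0.0631×2.5 + 0.15×13 + 0.37×7.6 = 7.554
R = 4.872/7.554 = 0.645 kJ/s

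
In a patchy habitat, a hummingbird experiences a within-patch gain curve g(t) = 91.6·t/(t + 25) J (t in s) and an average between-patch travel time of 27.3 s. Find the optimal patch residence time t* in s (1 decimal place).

By the marginal value theorem, leave when the instantaneous gain rate g'(t) equals the habitat-wide average g(t)/(T + t).
g'(t) = 91.6·25/(t + 25)². Setting 91.6·25/(t+25)² = 91.6t/[(t+25)(27.3+t)] gives 25(27.3+t) = t(t+25), so t² = 25×27.3 = 682.5.
t* = √682.5 = 26.12 s.

26.1 s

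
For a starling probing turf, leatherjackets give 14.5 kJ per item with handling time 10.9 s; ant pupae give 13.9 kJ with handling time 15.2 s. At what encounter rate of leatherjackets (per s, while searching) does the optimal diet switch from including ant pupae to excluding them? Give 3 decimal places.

0.202 per s

The zero-one rule: include ant pupae iff E₂/h₂ > λE₁/(1+λh₁). Equality gives the switch point.
λE₁h₂ = E₂ + λE₂h₁ ⇒ λ = E₂/(E₁h₂ − E₂h₁) = 13.9/(220.4 − 151.5) = 0.2018 per s.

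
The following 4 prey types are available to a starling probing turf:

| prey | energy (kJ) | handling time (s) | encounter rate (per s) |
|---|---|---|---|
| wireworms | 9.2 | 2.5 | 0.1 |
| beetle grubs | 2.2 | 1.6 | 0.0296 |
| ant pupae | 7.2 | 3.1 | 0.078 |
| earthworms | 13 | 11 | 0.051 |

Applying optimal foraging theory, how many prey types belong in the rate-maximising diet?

4

Profitabilities (E/h, kJ/s): wireworms 3.68, ant pupae 2.32, beetle grubs 1.38, earthworms 1.18. Add prey in this order while the next type's profitability exceeds the intake rate on those already taken.
Rate on top 1: 0.736. ant pupae: 2.32 > 0.736 → include.
Rate on top 2: 0.9932. beetle grubs: 1.38 > 0.9932 → include.
Rate on top 3: 1.005. earthworms: 1.18 > 1.005 → include.
Optimal diet: wireworms, ant pupae, beetle grubs, earthworms — 4 of 4 types.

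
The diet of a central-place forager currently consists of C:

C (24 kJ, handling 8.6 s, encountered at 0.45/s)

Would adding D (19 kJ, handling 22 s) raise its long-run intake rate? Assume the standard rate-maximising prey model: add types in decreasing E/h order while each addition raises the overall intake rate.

No

Current rate: (0.45×24)/(1 + 0.45×8.6) = 2.218 kJ/s.
D: E/h = 19/22 = 0.8636 kJ/s.
Since 0.8636 < R, time spent handling D is better spent searching.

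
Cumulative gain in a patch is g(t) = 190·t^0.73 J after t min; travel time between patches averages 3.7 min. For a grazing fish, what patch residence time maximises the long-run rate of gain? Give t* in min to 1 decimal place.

10.0 min

By the marginal value theorem, leave when the instantaneous gain rate g'(t) equals the habitat-wide average g(t)/(T + t).
g'(t) = 0.73·190·t^-0.27. Setting 0.73·190·t^-0.27 = 190·t^0.73/(3.7+t) gives 0.73(3.7+t) = t, so 0.27·t = 0.73×3.7.
t* = 0.73×3.7/0.27 = 10 min.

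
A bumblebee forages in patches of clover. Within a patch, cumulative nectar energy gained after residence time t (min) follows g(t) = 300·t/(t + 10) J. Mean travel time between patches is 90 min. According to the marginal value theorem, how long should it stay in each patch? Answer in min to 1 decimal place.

30.0 min

By the marginal value theorem, leave when the instantaneous gain rate g'(t) equals the habitat-wide average g(t)/(T + t).
g'(t) = 300·10/(t + 10)². Setting 300·10/(t+10)² = 300t/[(t+10)(90+t)] gives 10(90+t) = t(t+10), so t² = 10×90 = 900.
t* = √900 = 30 min.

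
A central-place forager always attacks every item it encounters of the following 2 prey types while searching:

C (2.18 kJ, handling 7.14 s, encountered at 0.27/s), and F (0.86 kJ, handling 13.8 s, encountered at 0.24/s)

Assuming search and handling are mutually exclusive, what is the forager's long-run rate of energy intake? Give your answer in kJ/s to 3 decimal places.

R = (0.27×2.18 + 0.24×0.86) / (1 + 0.27×7.14 + 0.24×13.8) = 0.795/6.24 = 0.1274 kJ/s.

0.127 kJ/s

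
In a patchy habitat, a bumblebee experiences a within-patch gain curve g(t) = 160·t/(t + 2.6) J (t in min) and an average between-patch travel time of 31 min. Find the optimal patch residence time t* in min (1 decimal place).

9.0 min

Maximise g(t)/(T+t): set derivative to zero → g'(t)(T+t) = g(t).
g'(t) = 160·2.6/(t + 2.6)². Setting 160·2.6/(t+2.6)² = 160t/[(t+2.6)(31+t)] gives 2.6(31+t) = t(t+2.6), so t² = 2.6×31 = 80.6.
t* = √80.6 = 8.978 min.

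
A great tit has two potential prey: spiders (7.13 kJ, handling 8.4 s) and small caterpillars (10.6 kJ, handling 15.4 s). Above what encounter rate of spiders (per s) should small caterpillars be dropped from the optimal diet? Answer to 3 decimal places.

0.511 per s

The zero-one rule: include small caterpillars iff E₂/h₂ > λE₁/(1+λh₁). Equality gives the switch point.
λE₁h₂ = E₂ + λE₂h₁ ⇒ λ = E₂/(E₁h₂ − E₂h₁) = 10.6/(109.8 − 89.04) = 0.5105 per s.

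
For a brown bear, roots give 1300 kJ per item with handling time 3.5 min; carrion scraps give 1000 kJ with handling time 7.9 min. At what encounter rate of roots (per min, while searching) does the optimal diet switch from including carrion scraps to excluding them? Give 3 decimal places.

The zero-one rule: include carrion scraps iff E₂/h₂ > λE₁/(1+λh₁). Equality gives the switch point.
λE₁h₂ = E₂ + λE₂h₁ ⇒ λ = E₂/(E₁h₂ − E₂h₁) = 1000/(1.027e+04 − 3500) = 0.1477 per min.

0.148 per min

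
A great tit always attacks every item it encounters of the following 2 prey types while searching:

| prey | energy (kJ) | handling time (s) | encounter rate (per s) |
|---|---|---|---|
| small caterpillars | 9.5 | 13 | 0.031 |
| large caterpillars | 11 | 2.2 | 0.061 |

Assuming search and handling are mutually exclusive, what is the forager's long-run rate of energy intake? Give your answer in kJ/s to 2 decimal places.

R = Σλ_iE_i / (1 + Σλ_ih_i)
Numerator: 0.031×9.5 + 0.061×11 = 0.9655
Denominator: 1 + 0.031×13 + 0.061×2.2 = 1.537
R = 0.9655/1.537 = 0.6281 kJ/s

0.63 kJ/s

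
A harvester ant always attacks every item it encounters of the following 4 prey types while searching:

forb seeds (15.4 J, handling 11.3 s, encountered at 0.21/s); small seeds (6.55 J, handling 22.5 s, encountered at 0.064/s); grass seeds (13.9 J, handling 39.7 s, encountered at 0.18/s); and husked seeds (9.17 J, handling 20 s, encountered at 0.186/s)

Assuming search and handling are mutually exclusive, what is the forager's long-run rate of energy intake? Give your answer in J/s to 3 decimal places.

R = (0.21×15.4 + 0.064×6.55 + 0.18×13.9 + 0.186×9.17) / (1 + 0.21×11.3 + 0.064×22.5 + 0.18×39.7 + 0.186×20) = 7.861/15.68 = 0.5014 J/s.

0.501 J/s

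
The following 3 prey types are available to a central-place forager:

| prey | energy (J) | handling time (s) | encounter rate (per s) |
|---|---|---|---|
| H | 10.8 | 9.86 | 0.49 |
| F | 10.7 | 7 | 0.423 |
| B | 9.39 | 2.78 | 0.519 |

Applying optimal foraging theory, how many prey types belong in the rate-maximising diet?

1

E/h in descending order: B 3.38, F 1.53, H 1.1 J/s. The optimal diet is the largest prefix of this list for which every included type satisfies E_i/h_i > R on the types above it.
Rate on top 1: 1.995. F: 1.53 < 1.995 → exclude; stop.
Optimal diet: B — 1 of 3 types.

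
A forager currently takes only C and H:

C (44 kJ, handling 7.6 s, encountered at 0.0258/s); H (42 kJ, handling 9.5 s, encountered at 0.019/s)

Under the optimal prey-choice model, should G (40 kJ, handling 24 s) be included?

Yes

Current rate: (0.0258×44 + 0.019×42)/(1 + 0.0258×7.6 + 0.019×9.5) = 1.404 kJ/s.
Profitability of G: 40/24 = 1.667 kJ/s.
1.667 > 1.404, so adding G raises the average — include it.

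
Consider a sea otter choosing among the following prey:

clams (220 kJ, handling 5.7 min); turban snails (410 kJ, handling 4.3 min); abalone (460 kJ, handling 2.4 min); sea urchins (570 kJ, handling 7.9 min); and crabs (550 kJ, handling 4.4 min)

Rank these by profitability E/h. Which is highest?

In descending order of E/h:
abalone: 460/2.4 = 192 kJ/min
crabs: 550/4.4 = 125 kJ/min
turban snails: 410/4.3 = 95.3 kJ/min
sea urchins: 570/7.9 = 72.2 kJ/min
clams: 220/5.7 = 38.6 kJ/min

abalone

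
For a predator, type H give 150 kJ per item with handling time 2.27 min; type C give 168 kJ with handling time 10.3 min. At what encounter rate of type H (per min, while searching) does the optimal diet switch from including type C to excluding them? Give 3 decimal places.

At the threshold, the rate on type H alone equals the profitability of type C: λ·150/(1 + λ·2.27) = 168/10.3 = 16.31.
Rearranging, λ(150 − 16.31×2.27) = 16.31, so λ = 16.31/113 = 0.1444 per min.

0.144 per min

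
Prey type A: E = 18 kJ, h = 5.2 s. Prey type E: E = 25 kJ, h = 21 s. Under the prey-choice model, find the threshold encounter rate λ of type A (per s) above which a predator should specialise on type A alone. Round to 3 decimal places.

At the threshold, the rate on type A alone equals the profitability of type E: λ·18/(1 + λ·5.2) = 25/21 = 1.19.
Rearranging, λ(18 − 1.19×5.2) = 1.19, so λ = 1.19/11.81 = 0.1008 per s.

0.101 per s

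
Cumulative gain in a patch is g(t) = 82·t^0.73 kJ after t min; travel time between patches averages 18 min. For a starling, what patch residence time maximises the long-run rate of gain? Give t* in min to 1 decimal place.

Optimal t* satisfies g'(t*) = g(t*)/(T + t*).
g'(t) = 0.73·82·t^-0.27. Setting 0.73·82·t^-0.27 = 82·t^0.73/(18+t) gives 0.73(18+t) = t, so 0.27·t = 0.73×18.
t* = 0.73×18/0.27 = 48.67 min.

48.7 min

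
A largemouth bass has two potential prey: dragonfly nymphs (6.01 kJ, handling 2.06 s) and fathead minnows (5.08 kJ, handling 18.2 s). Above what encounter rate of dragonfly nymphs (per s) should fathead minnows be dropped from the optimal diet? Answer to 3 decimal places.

0.051 per s

The zero-one rule: include fathead minnows iff E₂/h₂ > λE₁/(1+λh₁). Equality gives the switch point.
λE₁h₂ = E₂ + λE₂h₁ ⇒ λ = E₂/(E₁h₂ − E₂h₁) = 5.08/(109.4 − 10.46) = 0.05136 per s.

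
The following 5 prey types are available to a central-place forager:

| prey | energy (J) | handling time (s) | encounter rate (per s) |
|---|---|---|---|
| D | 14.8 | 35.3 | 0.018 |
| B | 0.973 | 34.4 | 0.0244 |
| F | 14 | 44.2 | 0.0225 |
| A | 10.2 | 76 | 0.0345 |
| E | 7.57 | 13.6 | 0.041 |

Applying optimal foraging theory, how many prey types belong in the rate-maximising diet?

E/h in descending order: E 0.557, D 0.419, F 0.317, A 0.134, B 0.0283 J/s. The optimal diet is the largest prefix of this list for which every included type satisfies E_i/h_i > R on the types above it.
Rate on top 1: 0.1993. D: 0.419 > 0.1993 → include.
Rate on top 2: 0.263. F: 0.317 > 0.263 → include.
Rate on top 3: 0.2798. A: 0.134 < 0.2798 → exclude; stop.
Optimal diet: E, D, F — 3 of 5 types.

3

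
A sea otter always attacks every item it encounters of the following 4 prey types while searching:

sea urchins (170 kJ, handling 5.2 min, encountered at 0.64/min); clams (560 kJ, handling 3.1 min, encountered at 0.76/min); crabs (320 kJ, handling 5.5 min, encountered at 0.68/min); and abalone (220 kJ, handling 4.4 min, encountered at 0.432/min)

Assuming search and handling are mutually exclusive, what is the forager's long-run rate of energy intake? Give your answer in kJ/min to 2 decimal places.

Energy encountered per unit search time: 0.64×170 + 0.76×560 + 0.68×320 + 0.432×220 = 847 kJ/min.
Handling time per unit search time: 0.64×5.2 + 0.76×3.1 + 0.68×5.5 + 0.432×4.4 = 11.32.
Rate = 847/(1 + 11.32) = 68.73 kJ/min.

68.73 kJ/min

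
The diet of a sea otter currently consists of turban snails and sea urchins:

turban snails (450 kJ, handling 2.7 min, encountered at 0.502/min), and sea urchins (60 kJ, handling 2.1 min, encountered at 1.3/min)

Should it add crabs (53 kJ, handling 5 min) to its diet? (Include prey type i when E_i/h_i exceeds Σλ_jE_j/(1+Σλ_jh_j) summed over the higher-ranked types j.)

Intake rate on the current diet: R = (0.502×450 + 1.3×60) / (1 + 0.502×2.7 + 1.3×2.1) = 303.9/5.085 = 59.76 kJ/min.
Profitability of crabs: 53/5 = 10.6 kJ/min.
Since 10.6 < R, time spent handling crabs is better spent searching.

No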